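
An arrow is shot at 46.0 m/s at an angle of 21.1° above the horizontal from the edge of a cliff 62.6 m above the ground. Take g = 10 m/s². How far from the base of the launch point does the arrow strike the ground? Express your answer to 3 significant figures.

239 m

Components: v_x = 46.0 cos 21.1° = 42.92 m/s, v_y = 46.0 sin 21.1° = 16.56 m/s.
Vertical: 0 = 62.6 + 16.56 t − ½(10) t² ⇒ 5.000 t² − 16.56 t − 62.6 = 0.
t = [16.56 + √(274.2 + 1252)] / 10.00 = 5.563 s.
Horizontal: R = v_x · t = 42.92 × 5.563 = 239 m.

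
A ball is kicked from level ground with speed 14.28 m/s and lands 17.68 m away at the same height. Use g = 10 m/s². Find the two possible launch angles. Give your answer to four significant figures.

30.06° and 59.94°

Level-ground range: R = v₀² sin(2θ)/g ⇒ sin 2θ = R g / v₀² = 17.68×10/14.28² = 0.8670.
2θ = arcsin(0.8670) = 60.112° or 180° − 60.112° = 119.888°.
So θ = 30.06° or θ = 59.94°.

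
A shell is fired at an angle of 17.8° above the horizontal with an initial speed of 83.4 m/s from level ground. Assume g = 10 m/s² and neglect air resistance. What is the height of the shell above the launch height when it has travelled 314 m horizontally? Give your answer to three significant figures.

v_x = 83.4 cos 17.8° = 79.41 m/s, v_y0 = 83.4 sin 17.8° = 25.49 m/s.
Time to reach x = 314 m: t = x / v_x = 314 / 79.41 = 3.954 s.
y = v_y0 t − ½ g t² = 25.49×3.954 − 5.000×3.954² = 22.6 m.

22.6 m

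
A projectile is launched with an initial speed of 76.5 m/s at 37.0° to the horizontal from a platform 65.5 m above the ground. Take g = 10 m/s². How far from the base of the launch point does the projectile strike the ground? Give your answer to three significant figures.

639 m

Components: v_x = 76.5 cos 37.0° = 61.10 m/s, v_y = 76.5 sin 37.0° = 46.04 m/s.
Vertical: 0 = 65.5 + 46.04 t − ½(10) t² ⇒ 5.000 t² − 46.04 t − 65.5 = 0.
t = [46.04 + √(2120 + 1310)] / 10.00 = 10.46 s.
Horizontal: R = v_x · t = 61.10 × 10.46 = 639 m.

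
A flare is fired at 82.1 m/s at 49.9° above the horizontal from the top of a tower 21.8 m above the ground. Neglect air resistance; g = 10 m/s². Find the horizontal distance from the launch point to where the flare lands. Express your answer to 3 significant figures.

Components: v_x = 82.1 cos 49.9° = 52.88 m/s, v_y = 82.1 sin 49.9° = 62.80 m/s.
Vertical: 0 = 21.8 + 62.80 t − ½(10) t² ⇒ 5.000 t² − 62.80 t − 21.8 = 0.
t = [62.80 + √(3944 + 436.0)] / 10.00 = 12.90 s.
Horizontal: R = v_x · t = 52.88 × 12.90 = 682 m.

682 m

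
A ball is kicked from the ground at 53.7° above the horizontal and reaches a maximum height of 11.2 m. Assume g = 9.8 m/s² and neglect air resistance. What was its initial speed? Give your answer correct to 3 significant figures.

18.4 m/s

At maximum height v_y = 0, so (v₀ sin θ)² = 2 g H.
v₀ sin 53.7° = √(2 × 9.8 × 11.2) = 14.82 m/s.
v₀ = 14.82 / sin 53.7° = 14.82 / 0.8059 = 18.4 m/s.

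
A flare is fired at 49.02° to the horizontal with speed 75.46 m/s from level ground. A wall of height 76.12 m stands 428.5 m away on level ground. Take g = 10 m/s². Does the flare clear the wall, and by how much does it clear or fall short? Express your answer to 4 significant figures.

Yes — it clears the wall by 42.27 m.

v_x = 75.46 cos 49.02° = 49.486 m/s; v_y0 = 75.46 sin 49.02° = 56.968 m/s.
Time to reach the wall: t = 428.5 / 49.486 = 8.6590 s.
Height at that point: y = 56.968×8.6590 − 5.000×8.6590² = 118.39 m.
That is 118.39 − 76.12 = 42.27 m above the top of the wall, so the flare clears it.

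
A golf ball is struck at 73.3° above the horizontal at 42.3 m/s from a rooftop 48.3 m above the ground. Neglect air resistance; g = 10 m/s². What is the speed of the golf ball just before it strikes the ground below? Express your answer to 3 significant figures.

52.5 m/s

v_x = 42.3 cos 73.3° = 12.16 m/s is unchanged throughout.
For the vertical component, v_y² = v_y0² + 2 g h = (40.52)² + 2×10×48.3 = 2608, so |v_y| = 51.07 m/s.
Impact speed = √(v_x² + v_y²) = √(147.9 + 2608) = 52.5 m/s.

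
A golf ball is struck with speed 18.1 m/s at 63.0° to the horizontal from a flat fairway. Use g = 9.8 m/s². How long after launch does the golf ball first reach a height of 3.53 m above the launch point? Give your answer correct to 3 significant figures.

0.236 s

v_y0 = 18.1 sin 63.0° = 16.13 m/s.
Set y = v_y0 t − ½ g t² = 3.53: 4.900 t² − 16.13 t + 3.53 = 0.
t = [16.13 ± √(260.2 − 69.19)] / 9.8 = (16.13 ± 13.82) / 9.8, giving t = 0.236 s or t = 3.06 s.
The golf ball is on the way up at the first time, so t = 0.236 s.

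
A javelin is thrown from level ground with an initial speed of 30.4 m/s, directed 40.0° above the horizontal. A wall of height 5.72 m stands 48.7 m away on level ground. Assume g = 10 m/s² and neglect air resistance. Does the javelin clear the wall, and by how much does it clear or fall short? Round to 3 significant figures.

Yes — it clears the wall by 13.3 m.

v_x = 30.4 cos 40.0° = 23.29 m/s; v_y0 = 30.4 sin 40.0° = 19.54 m/s.
Time to reach the wall: t = 48.7 / 23.29 = 2.091 s.
Height at that point: y = 19.54×2.091 − 5.000×2.091² = 19.00 m.
That is 19.00 − 5.72 = 13.3 m above the top of the wall, so the javelin clears it.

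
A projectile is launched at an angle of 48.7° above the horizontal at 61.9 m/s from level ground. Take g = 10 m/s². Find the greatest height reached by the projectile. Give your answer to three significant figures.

108 m

Vertical component of launch velocity: v_y = 61.9 sin 48.7° = 46.50 m/s.
At the highest point the vertical velocity is zero, so v_y² = 2 g h_max.
h_max = (46.50)² / (2 × 10) = 2162 / 20.00 = 108 m.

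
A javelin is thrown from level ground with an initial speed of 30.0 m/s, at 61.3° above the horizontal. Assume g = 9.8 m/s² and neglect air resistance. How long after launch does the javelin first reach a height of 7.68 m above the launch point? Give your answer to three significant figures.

0.310 s

v_y0 = 30.0 sin 61.3° = 26.31 m/s.
Set y = v_y0 t − ½ g t² = 7.68: 4.900 t² − 26.31 t + 7.68 = 0.
t = [26.31 ± √(692.2 − 150.5)] / 9.8 = (26.31 ± 23.27) / 9.8, giving t = 0.310 s or t = 5.06 s.
The javelin is on the way up at the first time, so t = 0.310 s.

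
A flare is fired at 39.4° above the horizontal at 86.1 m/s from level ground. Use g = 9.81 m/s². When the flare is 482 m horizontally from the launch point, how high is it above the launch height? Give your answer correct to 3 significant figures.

v_x = 86.1 cos 39.4° = 66.53 m/s, v_y0 = 86.1 sin 39.4° = 54.65 m/s.
Time to reach x = 482 m: t = x / v_x = 482 / 66.53 = 7.245 s.
y = v_y0 t − ½ g t² = 54.65×7.245 − 4.905×7.245² = 138 m.

138 m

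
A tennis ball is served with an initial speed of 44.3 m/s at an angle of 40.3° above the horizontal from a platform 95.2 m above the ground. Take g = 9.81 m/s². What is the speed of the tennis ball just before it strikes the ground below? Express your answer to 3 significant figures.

61.9 m/s

v_x = 44.3 cos 40.3° = 33.79 m/s is unchanged throughout.
For the vertical component, v_y² = v_y0² + 2 g h = (28.65)² + 2×9.81×95.2 = 2689, so |v_y| = 51.86 m/s.
Impact speed = √(v_x² + v_y²) = √(1142 + 2689) = 61.9 m/s.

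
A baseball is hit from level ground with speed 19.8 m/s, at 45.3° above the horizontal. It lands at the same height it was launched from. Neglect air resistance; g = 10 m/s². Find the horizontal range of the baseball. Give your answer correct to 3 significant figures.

39.2 m

For level ground, R = v₀² sin(2θ) / g.
sin(2 × 45.3°) = sin 90.60° = 0.9999.
R = (19.8)² × 0.9999 / 10 = 39.2 m.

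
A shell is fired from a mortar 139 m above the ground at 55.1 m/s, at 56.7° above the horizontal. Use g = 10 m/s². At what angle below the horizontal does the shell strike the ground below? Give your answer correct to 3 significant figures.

v_x = 55.1 cos 56.7° = 30.25 m/s.
At impact |v_y| = √(v_y0² + 2 g h) = √(46.05² + 2×10×139) = 70.00 m/s.
Angle below horizontal = arctan(|v_y| / v_x) = arctan(70.00 / 30.25) = 66.6°.

66.6°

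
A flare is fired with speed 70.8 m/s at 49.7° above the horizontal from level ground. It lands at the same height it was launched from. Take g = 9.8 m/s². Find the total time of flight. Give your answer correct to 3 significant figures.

Vertical component: v_y = 70.8 sin 49.7° = 54.00 m/s.
For a projectile landing at launch height, time of flight is t = 2 v_y / g = 2 × 54.00 / 9.8 = 11.0 s.

11.0 s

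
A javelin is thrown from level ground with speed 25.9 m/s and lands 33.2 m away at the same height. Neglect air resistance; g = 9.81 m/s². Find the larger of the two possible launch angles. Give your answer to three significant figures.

75.5°

Level-ground range: R = v₀² sin(2θ)/g ⇒ sin 2θ = R g / v₀² = 33.2×9.81/25.9² = 0.4855.
2θ = arcsin(0.4855) = 29.05° or 180° − 29.05° = 150.95°.
So θ = 14.5° or θ = 75.5°.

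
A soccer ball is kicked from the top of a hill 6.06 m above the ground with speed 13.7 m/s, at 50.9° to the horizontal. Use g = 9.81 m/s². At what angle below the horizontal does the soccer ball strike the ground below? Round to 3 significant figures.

v_x = 13.7 cos 50.9° = 8.640 m/s.
At impact |v_y| = √(v_y0² + 2 g h) = √(10.63² + 2×9.81×6.06) = 15.23 m/s.
Angle below horizontal = arctan(|v_y| / v_x) = arctan(15.23 / 8.640) = 60.4°.

60.4°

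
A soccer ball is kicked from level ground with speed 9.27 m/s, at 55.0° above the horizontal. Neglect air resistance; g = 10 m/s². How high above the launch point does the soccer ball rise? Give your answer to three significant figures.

2.88 m

Vertical component of launch velocity: v_y = 9.27 sin 55.0° = 7.594 m/s.
At the highest point the vertical velocity is zero, so v_y² = 2 g h_max.
h_max = (7.594)² / (2 × 10) = 57.67 / 20.00 = 2.88 m.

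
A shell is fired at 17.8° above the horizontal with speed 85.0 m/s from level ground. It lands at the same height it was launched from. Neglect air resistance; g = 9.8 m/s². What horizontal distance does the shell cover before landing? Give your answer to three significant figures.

429 m

Components: v_x = 85.0 cos 17.8° = 80.93 m/s, v_y = 85.0 sin 17.8° = 25.98 m/s.
Time of flight (same landing height): t = 2 v_y / g = 2 × 25.98 / 9.8 = 5.302 s.
Range: R = v_x · t = 80.93 × 5.302 = 429 m.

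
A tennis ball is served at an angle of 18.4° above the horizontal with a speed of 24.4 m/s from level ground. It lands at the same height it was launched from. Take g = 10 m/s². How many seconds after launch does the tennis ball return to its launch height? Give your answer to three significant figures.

Vertical component: v_y = 24.4 sin 18.4° = 7.702 m/s.
For a projectile landing at launch height, time of flight is t = 2 v_y / g = 2 × 7.702 / 10 = 1.54 s.

1.54 s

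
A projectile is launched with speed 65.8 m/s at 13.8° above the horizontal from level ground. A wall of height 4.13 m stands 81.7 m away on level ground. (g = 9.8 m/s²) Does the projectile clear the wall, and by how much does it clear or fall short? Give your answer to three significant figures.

v_x = 65.8 cos 13.8° = 63.90 m/s; v_y0 = 65.8 sin 13.8° = 15.70 m/s.
Time to reach the wall: t = 81.7 / 63.90 = 1.279 s.
Height at that point: y = 15.70×1.279 − 4.900×1.279² = 12.06 m.
That is 12.06 − 4.13 = 7.93 m above the top of the wall, so the projectile clears it.

Yes — it clears the wall by 7.93 m.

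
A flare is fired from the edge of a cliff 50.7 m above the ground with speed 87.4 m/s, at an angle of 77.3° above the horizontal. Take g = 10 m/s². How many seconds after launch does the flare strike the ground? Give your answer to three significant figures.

17.6 s

Vertical component: v_y = 87.4 sin 77.3° = 85.26 m/s.
Taking up as positive with launch at y = 50.7 m, landing at y = 0: 0 = 50.7 + 85.26 t − ½(10) t².
Solving 5.000 t² − 85.26 t − 50.7 = 0 gives t = [85.26 + √(85.26² + 4·5.000·50.7)] / 10.00 = 17.6 s.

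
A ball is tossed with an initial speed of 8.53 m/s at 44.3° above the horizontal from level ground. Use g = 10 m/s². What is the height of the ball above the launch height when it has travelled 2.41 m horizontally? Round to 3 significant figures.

1.57 m

v_x = 8.53 cos 44.3° = 6.105 m/s, v_y0 = 8.53 sin 44.3° = 5.957 m/s.
Time to reach x = 2.41 m: t = x / v_x = 2.41 / 6.105 = 0.3948 s.
y = v_y0 t − ½ g t² = 5.957×0.3948 − 5.000×0.3948² = 1.57 m.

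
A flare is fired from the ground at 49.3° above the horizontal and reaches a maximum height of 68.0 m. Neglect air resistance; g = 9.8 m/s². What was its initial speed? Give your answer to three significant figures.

At maximum height v_y = 0, so (v₀ sin θ)² = 2 g H.
v₀ sin 49.3° = √(2 × 9.8 × 68.0) = 36.51 m/s.
v₀ = 36.51 / sin 49.3° = 36.51 / 0.7581 = 48.2 m/s.

48.2 m/s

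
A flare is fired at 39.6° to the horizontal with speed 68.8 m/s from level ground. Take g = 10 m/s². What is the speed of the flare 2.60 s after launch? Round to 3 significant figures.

v_x = 68.8 cos 39.6° = 53.01 m/s (constant).
v_y(t) = 68.8 sin 39.6° − g t = 43.85 − 10 × 2.60 = 17.85 m/s.
Speed = √(v_x² + v_y²) = √(2810 + 318.6) = 55.9 m/s.

55.9 m/s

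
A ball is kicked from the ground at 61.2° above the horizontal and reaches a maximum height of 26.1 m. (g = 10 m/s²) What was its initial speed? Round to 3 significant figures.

At maximum height v_y = 0, so (v₀ sin θ)² = 2 g H.
v₀ sin 61.2° = √(2 × 10 × 26.1) = 22.85 m/s.
v₀ = 22.85 / sin 61.2° = 22.85 / 0.8763 = 26.1 m/s.

26.1 m/s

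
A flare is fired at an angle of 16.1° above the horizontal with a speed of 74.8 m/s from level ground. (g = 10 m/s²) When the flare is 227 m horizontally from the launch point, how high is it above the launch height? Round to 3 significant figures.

15.6 m

v_x = 74.8 cos 16.1° = 71.87 m/s, v_y0 = 74.8 sin 16.1° = 20.74 m/s.
Time to reach x = 227 m: t = x / v_x = 227 / 71.87 = 3.158 s.
y = v_y0 t − ½ g t² = 20.74×3.158 − 5.000×3.158² = 15.6 m.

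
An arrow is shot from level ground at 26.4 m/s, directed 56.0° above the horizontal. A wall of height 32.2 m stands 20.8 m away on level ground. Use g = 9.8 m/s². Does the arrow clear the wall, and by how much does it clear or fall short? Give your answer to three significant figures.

v_x = 26.4 cos 56.0° = 14.76 m/s; v_y0 = 26.4 sin 56.0° = 21.89 m/s.
Time to reach the wall: t = 20.8 / 14.76 = 1.409 s.
Height at that point: y = 21.89×1.409 − 4.900×1.409² = 21.12 m.
That is 32.2 − 21.12 = 11.1 m below the top of the wall, so the arrow does not clear it.

No — it falls 11.1 m short of clearing the wall.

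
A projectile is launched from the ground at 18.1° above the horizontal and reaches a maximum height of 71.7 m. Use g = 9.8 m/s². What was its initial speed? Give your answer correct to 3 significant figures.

121 m/s

At maximum height v_y = 0, so (v₀ sin θ)² = 2 g H.
v₀ sin 18.1° = √(2 × 9.8 × 71.7) = 37.49 m/s.
v₀ = 37.49 / sin 18.1° = 37.49 / 0.3107 = 121 m/s.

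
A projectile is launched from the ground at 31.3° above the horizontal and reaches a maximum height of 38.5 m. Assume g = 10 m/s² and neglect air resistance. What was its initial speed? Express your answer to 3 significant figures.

53.4 m/s

At maximum height v_y = 0, so (v₀ sin θ)² = 2 g H.
v₀ sin 31.3° = √(2 × 10 × 38.5) = 27.75 m/s.
v₀ = 27.75 / sin 31.3° = 27.75 / 0.5195 = 53.4 m/s.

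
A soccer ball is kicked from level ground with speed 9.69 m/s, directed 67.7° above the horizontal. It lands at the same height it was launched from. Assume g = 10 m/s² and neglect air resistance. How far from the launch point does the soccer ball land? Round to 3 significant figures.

For level ground, R = v₀² sin(2θ) / g.
sin(2 × 67.7°) = sin 135.4° = 0.7022.
R = (9.69)² × 0.7022 / 10 = 6.59 m.

6.59 m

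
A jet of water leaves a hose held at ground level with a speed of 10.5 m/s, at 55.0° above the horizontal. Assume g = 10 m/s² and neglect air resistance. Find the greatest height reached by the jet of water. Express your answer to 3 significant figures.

3.70 m

Vertical component of launch velocity: v_y = 10.5 sin 55.0° = 8.601 m/s.
At the highest point the vertical velocity is zero, so v_y² = 2 g h_max.
h_max = (8.601)² / (2 × 10) = 73.98 / 20.00 = 3.70 m.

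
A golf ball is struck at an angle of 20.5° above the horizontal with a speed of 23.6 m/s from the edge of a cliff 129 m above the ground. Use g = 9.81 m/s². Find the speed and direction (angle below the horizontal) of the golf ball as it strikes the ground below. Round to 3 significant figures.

55.6 m/s at 66.6° below the horizontal

v_x = 23.6 cos 20.5° = 22.11 m/s (constant).
|v_y| at impact = √((8.265)² + 2×9.81×129) = 50.98 m/s.
Speed = √(22.11² + 50.98²) = 55.6 m/s; angle = arctan(50.98/22.11) = 66.6° below horizontal.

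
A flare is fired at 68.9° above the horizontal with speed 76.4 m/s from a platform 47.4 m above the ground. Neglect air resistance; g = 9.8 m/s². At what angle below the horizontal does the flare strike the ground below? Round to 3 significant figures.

70.5°

v_x = 76.4 cos 68.9° = 27.50 m/s.
At impact |v_y| = √(v_y0² + 2 g h) = √(71.28² + 2×9.8×47.4) = 77.52 m/s.
Angle below horizontal = arctan(|v_y| / v_x) = arctan(77.52 / 27.50) = 70.5°.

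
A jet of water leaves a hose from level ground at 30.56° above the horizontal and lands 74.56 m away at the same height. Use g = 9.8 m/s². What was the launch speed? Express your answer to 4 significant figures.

28.89 m/s

On level ground, R = v₀² sin(2θ) / g, so v₀ = √(R g / sin 2θ).
sin(2 × 30.56°) = 0.8756.
v₀ = √(74.56 × 9.8 / 0.8756) = √834.50 = 28.89 m/s.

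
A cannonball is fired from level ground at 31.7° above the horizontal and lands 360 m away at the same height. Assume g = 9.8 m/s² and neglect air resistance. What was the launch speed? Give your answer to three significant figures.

On level ground, R = v₀² sin(2θ) / g, so v₀ = √(R g / sin 2θ).
sin(2 × 31.7°) = 0.8942.
v₀ = √(360 × 9.8 / 0.8942) = √3945 = 62.8 m/s.

62.8 m/s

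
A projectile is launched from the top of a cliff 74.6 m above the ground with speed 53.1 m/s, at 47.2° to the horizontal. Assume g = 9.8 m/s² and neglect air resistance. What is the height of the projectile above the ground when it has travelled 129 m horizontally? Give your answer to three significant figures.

151 m

v_x = 53.1 cos 47.2° = 36.08 m/s, v_y0 = 53.1 sin 47.2° = 38.96 m/s.
Time to reach x = 129 m: t = x / v_x = 129 / 36.08 = 3.575 s.
y = 74.6 + v_y0 t − ½ g t² = 74.6 + 38.96×3.575 − 4.900×3.575² = 151 m.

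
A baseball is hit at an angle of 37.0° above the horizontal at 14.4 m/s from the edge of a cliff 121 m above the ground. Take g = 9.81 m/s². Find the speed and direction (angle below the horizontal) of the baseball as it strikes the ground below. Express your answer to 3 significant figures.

50.8 m/s at 76.9° below the horizontal

v_x = 14.4 cos 37.0° = 11.50 m/s (constant).
|v_y| at impact = √((8.666)² + 2×9.81×121) = 49.49 m/s.
Speed = √(11.50² + 49.49²) = 50.8 m/s; angle = arctan(49.49/11.50) = 76.9° below horizontal.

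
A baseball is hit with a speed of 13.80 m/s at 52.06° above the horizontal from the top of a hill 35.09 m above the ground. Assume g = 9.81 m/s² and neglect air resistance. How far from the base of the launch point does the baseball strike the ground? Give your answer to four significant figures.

33.98 m

Components: v_x = 13.80 cos 52.06° = 8.4847 m/s, v_y = 13.80 sin 52.06° = 10.883 m/s.
Vertical: 0 = 35.09 + 10.883 t − ½(9.81) t² ⇒ 4.905 t² − 10.883 t − 35.09 = 0.
t = [10.883 + √(118.44 + 688.47)] / 9.810 = 4.0050 s.
Horizontal: R = v_x · t = 8.4847 × 4.0050 = 33.98 m.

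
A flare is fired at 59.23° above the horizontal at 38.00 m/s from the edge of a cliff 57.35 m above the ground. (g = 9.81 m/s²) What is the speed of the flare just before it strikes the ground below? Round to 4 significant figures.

v_x = 38.00 cos 59.23° = 19.441 m/s is unchanged throughout.
For the vertical component, v_y² = v_y0² + 2 g h = (32.651)² + 2×9.81×57.35 = 2191.3, so |v_y| = 46.811 m/s.
Impact speed = √(v_x² + v_y²) = √(377.95 + 2191.3) = 50.69 m/s.

50.69 m/s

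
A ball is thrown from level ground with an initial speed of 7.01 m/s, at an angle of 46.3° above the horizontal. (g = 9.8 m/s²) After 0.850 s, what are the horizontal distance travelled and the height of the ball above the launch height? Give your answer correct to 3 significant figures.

v_x = 7.01 cos 46.3° = 4.843 m/s; v_y0 = 7.01 sin 46.3° = 5.068 m/s.
x = v_x t = 4.843 × 0.850 = 4.12 m.
y = v_y0 t − ½ g t² = 5.068×0.850 − 4.900×0.850² = 0.768 m.

x = 4.12 m, y = 0.768 m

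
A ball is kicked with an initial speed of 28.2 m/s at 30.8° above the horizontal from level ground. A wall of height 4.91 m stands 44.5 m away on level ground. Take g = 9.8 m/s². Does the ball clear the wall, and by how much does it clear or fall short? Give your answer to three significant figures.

Yes — it clears the wall by 5.08 m.

v_x = 28.2 cos 30.8° = 24.22 m/s; v_y0 = 28.2 sin 30.8° = 14.44 m/s.
Time to reach the wall: t = 44.5 / 24.22 = 1.837 s.
Height at that point: y = 14.44×1.837 − 4.900×1.837² = 9.991 m.
That is 9.991 − 4.91 = 5.08 m above the top of the wall, so the ball clears it.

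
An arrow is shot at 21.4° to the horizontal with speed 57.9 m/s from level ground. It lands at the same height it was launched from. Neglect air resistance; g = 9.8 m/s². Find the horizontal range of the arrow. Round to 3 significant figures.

For level ground, R = v₀² sin(2θ) / g.
sin(2 × 21.4°) = sin 42.80° = 0.6794.
R = (57.9)² × 0.6794 / 9.8 = 232 m.

232 m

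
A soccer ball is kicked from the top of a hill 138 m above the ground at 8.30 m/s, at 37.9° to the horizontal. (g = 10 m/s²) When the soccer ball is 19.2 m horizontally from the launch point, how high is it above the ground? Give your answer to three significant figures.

110 m

v_x = 8.30 cos 37.9° = 6.549 m/s, v_y0 = 8.30 sin 37.9° = 5.099 m/s.
Time to reach x = 19.2 m: t = x / v_x = 19.2 / 6.549 = 2.932 s.
y = 138 + v_y0 t − ½ g t² = 138 + 5.099×2.932 − 5.000×2.932² = 110 m.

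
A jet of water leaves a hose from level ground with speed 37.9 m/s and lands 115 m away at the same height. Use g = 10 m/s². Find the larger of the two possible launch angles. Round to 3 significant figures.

63.4°

Level-ground range: R = v₀² sin(2θ)/g ⇒ sin 2θ = R g / v₀² = 115×10/37.9² = 0.8006.
2θ = arcsin(0.8006) = 53.19° or 180° − 53.19° = 126.81°.
So θ = 26.6° or θ = 63.4°.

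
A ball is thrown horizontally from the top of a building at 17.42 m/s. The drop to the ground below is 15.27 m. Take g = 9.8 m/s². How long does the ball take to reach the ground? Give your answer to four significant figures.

The horizontal speed doesn't affect the fall. With v_y0 = 0, h = ½ g t².
t = √(2 × 15.27 / 9.8) = √3.1163 = 1.765 s.

1.765 s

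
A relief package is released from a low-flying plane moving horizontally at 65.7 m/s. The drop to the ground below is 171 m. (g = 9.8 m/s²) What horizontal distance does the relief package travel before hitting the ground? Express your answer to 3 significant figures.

Initial vertical velocity is zero, so the fall time comes from h = ½ g t²: t = √(2 × 171 / 9.8) = 5.907 s.
Horizontal motion is uniform at 65.7 m/s, so x = 65.7 × 5.907 = 388 m.

388 m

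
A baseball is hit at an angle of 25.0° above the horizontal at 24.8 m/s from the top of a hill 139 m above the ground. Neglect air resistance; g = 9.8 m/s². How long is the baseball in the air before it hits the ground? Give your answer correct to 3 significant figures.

Vertical component: v_y = 24.8 sin 25.0° = 10.48 m/s.
Taking up as positive with launch at y = 139 m, landing at y = 0: 0 = 139 + 10.48 t − ½(9.8) t².
Solving 4.900 t² − 10.48 t − 139 = 0 gives t = [10.48 + √(10.48² + 4·4.900·139)] / 9.800 = 6.50 s.

6.50 s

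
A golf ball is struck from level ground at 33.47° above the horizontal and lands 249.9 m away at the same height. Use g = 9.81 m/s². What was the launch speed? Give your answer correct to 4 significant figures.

51.62 m/s

On level ground, R = v₀² sin(2θ) / g, so v₀ = √(R g / sin 2θ).
sin(2 × 33.47°) = 0.9201.
v₀ = √(249.9 × 9.81 / 0.9201) = √2664.4 = 51.62 m/s.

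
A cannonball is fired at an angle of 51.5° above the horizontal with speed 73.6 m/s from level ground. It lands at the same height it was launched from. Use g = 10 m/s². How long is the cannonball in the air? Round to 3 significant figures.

Vertical component: v_y = 73.6 sin 51.5° = 57.60 m/s.
For a projectile landing at launch height, time of flight is t = 2 v_y / g = 2 × 57.60 / 10 = 11.5 s.

11.5 s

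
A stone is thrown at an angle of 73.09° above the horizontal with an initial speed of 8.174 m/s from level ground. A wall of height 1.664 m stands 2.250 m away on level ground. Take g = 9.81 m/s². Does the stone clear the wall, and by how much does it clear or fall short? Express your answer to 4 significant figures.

Yes — it clears the wall by 1.344 m.

v_x = 8.174 cos 73.09° = 2.3776 m/s; v_y0 = 8.174 sin 73.09° = 7.8206 m/s.
Time to reach the wall: t = 2.250 / 2.3776 = 0.94633 s.
Height at that point: y = 7.8206×0.94633 − 4.905×0.94633² = 3.0082 m.
That is 3.0082 − 1.664 = 1.344 m above the top of the wall, so the stone clears it.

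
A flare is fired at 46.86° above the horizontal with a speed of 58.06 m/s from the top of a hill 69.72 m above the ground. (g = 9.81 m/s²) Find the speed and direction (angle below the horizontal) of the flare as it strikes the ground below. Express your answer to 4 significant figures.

68.84 m/s at 54.78° below the horizontal

v_x = 58.06 cos 46.86° = 39.700 m/s (constant).
|v_y| at impact = √((42.366)² + 2×9.81×69.72) = 56.239 m/s.
Speed = √(39.700² + 56.239²) = 68.84 m/s; angle = arctan(56.239/39.700) = 54.78° below horizontal.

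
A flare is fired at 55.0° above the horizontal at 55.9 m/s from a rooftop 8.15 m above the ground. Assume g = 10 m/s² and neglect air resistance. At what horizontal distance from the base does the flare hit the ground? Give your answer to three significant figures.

Components: v_x = 55.9 cos 55.0° = 32.06 m/s, v_y = 55.9 sin 55.0° = 45.79 m/s.
Vertical: 0 = 8.15 + 45.79 t − ½(10) t² ⇒ 5.000 t² − 45.79 t − 8.15 = 0.
t = [45.79 + √(2097 + 163.0)] / 10.00 = 9.333 s.
Horizontal: R = v_x · t = 32.06 × 9.333 = 299 m.

299 m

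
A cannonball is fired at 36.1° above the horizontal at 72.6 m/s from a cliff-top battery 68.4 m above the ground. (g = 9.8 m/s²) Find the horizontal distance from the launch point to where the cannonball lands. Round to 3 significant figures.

Components: v_x = 72.6 cos 36.1° = 58.66 m/s, v_y = 72.6 sin 36.1° = 42.78 m/s.
Vertical: 0 = 68.4 + 42.78 t − ½(9.8) t² ⇒ 4.900 t² − 42.78 t − 68.4 = 0.
t = [42.78 + √(1830 + 1341)] / 9.800 = 10.11 s.
Horizontal: R = v_x · t = 58.66 × 10.11 = 593 m.

593 m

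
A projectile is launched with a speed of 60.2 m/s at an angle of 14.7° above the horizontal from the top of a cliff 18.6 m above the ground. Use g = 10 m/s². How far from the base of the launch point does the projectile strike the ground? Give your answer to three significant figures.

Components: v_x = 60.2 cos 14.7° = 58.23 m/s, v_y = 60.2 sin 14.7° = 15.28 m/s.
Vertical: 0 = 18.6 + 15.28 t − ½(10) t² ⇒ 5.000 t² − 15.28 t − 18.6 = 0.
t = [15.28 + √(233.5 + 372.0)] / 10.00 = 3.989 s.
Horizontal: R = v_x · t = 58.23 × 3.989 = 232 m.

232 m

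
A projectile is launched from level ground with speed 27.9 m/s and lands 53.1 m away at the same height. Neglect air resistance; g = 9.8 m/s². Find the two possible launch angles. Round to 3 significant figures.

21.0° and 69.0°

Level-ground range: R = v₀² sin(2θ)/g ⇒ sin 2θ = R g / v₀² = 53.1×9.8/27.9² = 0.6685.
2θ = arcsin(0.6685) = 41.95° or 180° − 41.95° = 138.05°.
So θ = 21.0° or θ = 69.0°.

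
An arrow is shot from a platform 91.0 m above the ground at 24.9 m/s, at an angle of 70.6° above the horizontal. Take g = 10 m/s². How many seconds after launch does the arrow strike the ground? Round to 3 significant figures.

Vertical component: v_y = 24.9 sin 70.6° = 23.49 m/s.
Taking up as positive with launch at y = 91.0 m, landing at y = 0: 0 = 91.0 + 23.49 t − ½(10) t².
Solving 5.000 t² − 23.49 t − 91.0 = 0 gives t = [23.49 + √(23.49² + 4·5.000·91.0)] / 10.00 = 7.22 s.

7.22 s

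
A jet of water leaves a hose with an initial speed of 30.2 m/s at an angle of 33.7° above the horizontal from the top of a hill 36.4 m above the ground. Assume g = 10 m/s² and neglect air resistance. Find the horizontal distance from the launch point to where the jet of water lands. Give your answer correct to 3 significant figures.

Components: v_x = 30.2 cos 33.7° = 25.13 m/s, v_y = 30.2 sin 33.7° = 16.76 m/s.
Vertical: 0 = 36.4 + 16.76 t − ½(10) t² ⇒ 5.000 t² − 16.76 t − 36.4 = 0.
t = [16.76 + √(280.9 + 728.0)] / 10.00 = 4.852 s.
Horizontal: R = v_x · t = 25.13 × 4.852 = 122 m.

122 m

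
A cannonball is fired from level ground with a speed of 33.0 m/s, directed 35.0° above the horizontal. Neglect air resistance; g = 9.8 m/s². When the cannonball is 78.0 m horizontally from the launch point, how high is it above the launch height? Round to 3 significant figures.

v_x = 33.0 cos 35.0° = 27.03 m/s, v_y0 = 33.0 sin 35.0° = 18.93 m/s.
Time to reach x = 78.0 m: t = x / v_x = 78.0 / 27.03 = 2.886 s.
y = v_y0 t − ½ g t² = 18.93×2.886 − 4.900×2.886² = 13.8 m.

13.8 m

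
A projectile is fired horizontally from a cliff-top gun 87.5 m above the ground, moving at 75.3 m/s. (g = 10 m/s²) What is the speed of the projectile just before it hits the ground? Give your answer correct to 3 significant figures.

86.1 m/s

Fall time: t = √(2 × 87.5 / 10) = 4.183 s.
At impact: v_x = 75.3 m/s (unchanged), v_y = g t = 10 × 4.183 = 41.83 m/s.
Speed = √(v_x² + v_y²) = √(5670 + 1750) = 86.1 m/s.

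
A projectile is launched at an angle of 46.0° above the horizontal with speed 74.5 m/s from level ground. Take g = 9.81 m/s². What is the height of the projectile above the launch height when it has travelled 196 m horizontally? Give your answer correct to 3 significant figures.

133 m

v_x = 74.5 cos 46.0° = 51.75 m/s, v_y0 = 74.5 sin 46.0° = 53.59 m/s.
Time to reach x = 196 m: t = x / v_x = 196 / 51.75 = 3.787 s.
y = v_y0 t − ½ g t² = 53.59×3.787 − 4.905×3.787² = 133 m.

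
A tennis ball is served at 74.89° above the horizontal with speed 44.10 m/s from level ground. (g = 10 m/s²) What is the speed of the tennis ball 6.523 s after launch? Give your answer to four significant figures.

v_x = 44.10 cos 74.89° = 11.496 m/s (constant).
v_y(t) = 44.10 sin 74.89° − g t = 42.575 − 10 × 6.523 = -22.655 m/s.
Speed = √(v_x² + v_y²) = √(132.16 + 513.25) = 25.40 m/s.

25.40 m/s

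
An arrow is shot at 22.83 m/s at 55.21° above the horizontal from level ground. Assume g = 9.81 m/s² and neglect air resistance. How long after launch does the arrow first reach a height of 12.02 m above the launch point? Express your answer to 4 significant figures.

v_y0 = 22.83 sin 55.21° = 18.749 m/s.
Set y = v_y0 t − ½ g t² = 12.02: 4.905 t² − 18.749 t + 12.02 = 0.
t = [18.749 ± √(351.53 − 235.83)] / 9.81 = (18.749 ± 10.756) / 9.81, giving t = 0.8148 s or t = 3.008 s.
The arrow is on the way up at the first time, so t = 0.8148 s.

0.8148 s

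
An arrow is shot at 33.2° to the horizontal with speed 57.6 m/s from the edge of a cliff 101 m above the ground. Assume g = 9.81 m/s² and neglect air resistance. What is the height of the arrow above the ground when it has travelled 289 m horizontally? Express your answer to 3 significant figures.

v_x = 57.6 cos 33.2° = 48.20 m/s, v_y0 = 57.6 sin 33.2° = 31.54 m/s.
Time to reach x = 289 m: t = x / v_x = 289 / 48.20 = 5.996 s.
y = 101 + v_y0 t − ½ g t² = 101 + 31.54×5.996 − 4.905×5.996² = 114 m.

114 m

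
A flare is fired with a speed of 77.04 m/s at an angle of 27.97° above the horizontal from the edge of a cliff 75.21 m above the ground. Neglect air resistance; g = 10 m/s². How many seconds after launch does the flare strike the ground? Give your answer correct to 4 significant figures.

8.914 s

Vertical component: v_y = 77.04 sin 27.97° = 36.132 m/s.
Taking up as positive with launch at y = 75.21 m, landing at y = 0: 0 = 75.21 + 36.132 t − ½(10) t².
Solving 5.000 t² − 36.132 t − 75.21 = 0 gives t = [36.132 + √(36.132² + 4·5.000·75.21)] / 10.00 = 8.914 s.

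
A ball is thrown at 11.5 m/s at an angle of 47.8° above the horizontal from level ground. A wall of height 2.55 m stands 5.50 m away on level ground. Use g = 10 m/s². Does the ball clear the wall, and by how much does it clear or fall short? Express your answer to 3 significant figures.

v_x = 11.5 cos 47.8° = 7.725 m/s; v_y0 = 11.5 sin 47.8° = 8.519 m/s.
Time to reach the wall: t = 5.50 / 7.725 = 0.7120 s.
Height at that point: y = 8.519×0.7120 − 5.000×0.7120² = 3.531 m.
That is 3.531 − 2.55 = 0.981 m above the top of the wall, so the ball clears it.

Yes — it clears the wall by 0.981 m.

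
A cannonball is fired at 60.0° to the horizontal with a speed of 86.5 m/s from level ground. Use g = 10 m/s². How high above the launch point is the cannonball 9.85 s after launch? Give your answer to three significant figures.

253 m

v_y0 = 86.5 sin 60.0° = 74.91 m/s.
y(t) = v_y0 t − ½ g t² = 74.91×9.85 − 5.000×9.85² = 253 m.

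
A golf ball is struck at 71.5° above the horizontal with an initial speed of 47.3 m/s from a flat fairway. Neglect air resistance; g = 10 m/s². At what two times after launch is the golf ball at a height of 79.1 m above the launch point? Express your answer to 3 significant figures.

2.41 s and 6.56 s

v_y0 = 47.3 sin 71.5° = 44.86 m/s.
Set y = v_y0 t − ½ g t² = 79.1: 5.000 t² − 44.86 t + 79.1 = 0.
t = [44.86 ± √(2012 − 1582)] / 10 = (44.86 ± 20.74) / 10, giving t = 2.41 s or t = 6.56 s.
So the golf ball is at 79.1 m at t = 2.41 s (rising) and t = 6.56 s (falling).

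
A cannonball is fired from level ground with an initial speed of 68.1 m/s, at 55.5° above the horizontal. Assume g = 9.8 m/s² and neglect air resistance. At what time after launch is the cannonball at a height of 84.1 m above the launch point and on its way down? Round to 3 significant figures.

v_y0 = 68.1 sin 55.5° = 56.12 m/s.
Set y = v_y0 t − ½ g t² = 84.1: 4.900 t² − 56.12 t + 84.1 = 0.
t = [56.12 ± √(3149 − 1648)] / 9.8 = (56.12 ± 38.74) / 9.8, giving t = 1.77 s or t = 9.68 s.
On the way down corresponds to the larger root: t = 9.68 s.

9.68 s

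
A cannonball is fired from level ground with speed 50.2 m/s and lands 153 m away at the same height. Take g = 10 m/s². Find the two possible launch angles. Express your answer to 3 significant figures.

Level-ground range: R = v₀² sin(2θ)/g ⇒ sin 2θ = R g / v₀² = 153×10/50.2² = 0.6071.
2θ = arcsin(0.6071) = 37.38° or 180° − 37.38° = 142.62°.
So θ = 18.7° or θ = 71.3°.

18.7° and 71.3°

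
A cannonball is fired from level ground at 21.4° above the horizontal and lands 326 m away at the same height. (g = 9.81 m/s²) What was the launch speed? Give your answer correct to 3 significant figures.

68.6 m/s

On level ground, R = v₀² sin(2θ) / g, so v₀ = √(R g / sin 2θ).
sin(2 × 21.4°) = 0.6794.
v₀ = √(326 × 9.81 / 0.6794) = √4707 = 68.6 m/s.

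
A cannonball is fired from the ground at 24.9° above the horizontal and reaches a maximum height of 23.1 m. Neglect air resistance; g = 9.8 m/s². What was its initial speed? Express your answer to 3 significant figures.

50.5 m/s

At maximum height v_y = 0, so (v₀ sin θ)² = 2 g H.
v₀ sin 24.9° = √(2 × 9.8 × 23.1) = 21.28 m/s.
v₀ = 21.28 / sin 24.9° = 21.28 / 0.4210 = 50.5 m/s.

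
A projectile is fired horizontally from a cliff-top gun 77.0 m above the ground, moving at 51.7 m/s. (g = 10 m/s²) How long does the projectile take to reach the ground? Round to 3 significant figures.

The horizontal speed doesn't affect the fall. With v_y0 = 0, h = ½ g t².
t = √(2 × 77.0 / 10) = √15.40 = 3.92 s.

3.92 s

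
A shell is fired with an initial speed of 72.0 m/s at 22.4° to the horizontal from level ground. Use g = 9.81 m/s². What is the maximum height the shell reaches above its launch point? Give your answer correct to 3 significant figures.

38.4 m

Vertical component of launch velocity: v_y = 72.0 sin 22.4° = 27.44 m/s.
At the highest point the vertical velocity is zero, so v_y² = 2 g h_max.
h_max = (27.44)² / (2 × 9.81) = 753.0 / 19.62 = 38.4 m.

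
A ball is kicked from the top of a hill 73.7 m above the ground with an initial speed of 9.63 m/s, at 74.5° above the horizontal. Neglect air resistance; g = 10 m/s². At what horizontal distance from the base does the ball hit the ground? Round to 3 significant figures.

Components: v_x = 9.63 cos 74.5° = 2.574 m/s, v_y = 9.63 sin 74.5° = 9.280 m/s.
Vertical: 0 = 73.7 + 9.280 t − ½(10) t² ⇒ 5.000 t² − 9.280 t − 73.7 = 0.
t = [9.280 + √(86.12 + 1474)] / 10.00 = 4.878 s.
Horizontal: R = v_x · t = 2.574 × 4.878 = 12.6 m.

12.6 m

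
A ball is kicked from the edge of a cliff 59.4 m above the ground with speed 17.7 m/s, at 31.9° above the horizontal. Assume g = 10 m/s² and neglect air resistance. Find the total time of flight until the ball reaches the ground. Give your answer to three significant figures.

4.51 s

Vertical component: v_y = 17.7 sin 31.9° = 9.353 m/s.
Taking up as positive with launch at y = 59.4 m, landing at y = 0: 0 = 59.4 + 9.353 t − ½(10) t².
Solving 5.000 t² − 9.353 t − 59.4 = 0 gives t = [9.353 + √(9.353² + 4·5.000·59.4)] / 10.00 = 4.51 s.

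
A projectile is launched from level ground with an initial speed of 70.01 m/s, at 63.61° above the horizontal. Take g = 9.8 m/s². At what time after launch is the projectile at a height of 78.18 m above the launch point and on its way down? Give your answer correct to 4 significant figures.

11.40 s

v_y0 = 70.01 sin 63.61° = 62.714 m/s.
Set y = v_y0 t − ½ g t² = 78.18: 4.900 t² − 62.714 t + 78.18 = 0.
t = [62.714 ± √(3933.0 − 1532.3)] / 9.8 = (62.714 ± 48.997) / 9.8, giving t = 1.400 s or t = 11.40 s.
On the way down corresponds to the larger root: t = 11.40 s.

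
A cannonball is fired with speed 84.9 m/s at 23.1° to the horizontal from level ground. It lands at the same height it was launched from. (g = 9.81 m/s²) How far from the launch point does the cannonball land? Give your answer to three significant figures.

530 m

For level ground, R = v₀² sin(2θ) / g.
sin(2 × 23.1°) = sin 46.20° = 0.7218.
R = (84.9)² × 0.7218 / 9.81 = 530 m.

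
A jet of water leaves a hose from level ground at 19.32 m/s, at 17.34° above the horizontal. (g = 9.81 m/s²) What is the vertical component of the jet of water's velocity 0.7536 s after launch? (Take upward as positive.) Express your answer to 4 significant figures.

Initial vertical component: v_y0 = 19.32 sin 17.34° = 5.7582 m/s.
v_y(t) = v_y0 − g t = 5.7582 − 9.81 × 0.7536 = -1.635 m/s.

-1.635 m/s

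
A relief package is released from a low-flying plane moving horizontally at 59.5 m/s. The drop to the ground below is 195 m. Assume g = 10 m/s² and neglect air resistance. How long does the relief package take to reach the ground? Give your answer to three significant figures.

6.24 s

The horizontal speed doesn't affect the fall. With v_y0 = 0, h = ½ g t².
t = √(2 × 195 / 10) = √39.00 = 6.24 s.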